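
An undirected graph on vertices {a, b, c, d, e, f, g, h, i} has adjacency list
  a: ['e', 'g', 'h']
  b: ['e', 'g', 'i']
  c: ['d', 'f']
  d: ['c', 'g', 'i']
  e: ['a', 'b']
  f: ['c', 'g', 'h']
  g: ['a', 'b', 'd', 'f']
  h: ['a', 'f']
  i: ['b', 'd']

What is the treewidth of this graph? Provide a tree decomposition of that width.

Every bag has size at most 4, so the width is 4 − 1 = 3 and tw(G) ≤ 3. For the lower bound: the 4 vertex sets {c,f,h}, {d}, {g}, {a,b,e,i} are disjoint, each induces a connected subgraph, and every pair is joined by at least one edge of G. Contracting each set to a single vertex therefore yields K_{4} as a minor, and since treewidth is minor-monotone, tw(G) ≥ tw(K_{4}) = 3. The upper and lower bounds meet at 3, so that is the treewidth.

Treewidth 3.
One such decomposition:
Bags: B1 = {c, d, f, h}  B2 = {d, f, g, h}  B3 = {a, d, g, h}  B4 = {a, d, g, i}  B5 = {a, b, g, i}  B6 = {a, b, e, i}
Tree: B1–B2, B2–B3, B3–B4, B4–B5, B5–B6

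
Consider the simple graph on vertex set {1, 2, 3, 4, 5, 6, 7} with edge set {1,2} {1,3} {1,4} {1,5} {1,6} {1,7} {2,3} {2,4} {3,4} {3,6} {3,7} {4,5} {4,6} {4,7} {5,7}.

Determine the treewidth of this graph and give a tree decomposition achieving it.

Every bag has size at most 4, so the width is 4 − 1 = 3 and tw(G) ≤ 3. Conversely, {1, 2, 3, 4} is a clique of size 4, and the vertices of any clique must share a bag in every tree decomposition; so some bag has ≥ 4 vertices and tw(G) ≥ 3. Hence tw(G) = 3 exactly.

Treewidth 3.
Bags: B1 = {1, 2, 3, 4}  B2 = {1, 3, 4, 6}  B3 = {1, 3, 4, 7}  B4 = {1, 4, 5, 7}
Tree: B1–B2, B1–B3, B3–B4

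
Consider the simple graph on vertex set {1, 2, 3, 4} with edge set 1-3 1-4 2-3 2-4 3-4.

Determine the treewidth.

2

A width-2 tree decomposition is:
Bags: B1 = {1, 3, 4}  B2 = {2, 3, 4}
Tree: B1–B2
The largest bag has 3 vertices, giving width 2; this decomposition certifies tw(G) ≤ 2. For the lower bound, the 3 vertices {1, 3, 4} are pairwise adjacent, and any tree decomposition puts a clique entirely inside one bag — forcing width ≥ 2. Combining the bounds, tw(G) = 2.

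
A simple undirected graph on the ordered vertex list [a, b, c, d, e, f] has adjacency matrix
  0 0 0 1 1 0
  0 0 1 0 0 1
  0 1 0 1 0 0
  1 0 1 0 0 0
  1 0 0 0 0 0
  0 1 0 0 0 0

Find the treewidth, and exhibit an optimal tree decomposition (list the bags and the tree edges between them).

Treewidth 1.
One optimal decomposition is:
Bags: B1 = {b, f}  B2 = {b, c}  B3 = {c, d}  B4 = {a, d}  B5 = {a, e}
Tree: B1–B2, B2–B3, B3–B4, B4–B5

Every bag has size at most 2, so the width is 2 − 1 = 1 and tw(G) ≤ 1. Any graph with an edge has treewidth ≥ 1, and G has the edge f–b. Combining the bounds, tw(G) = 1.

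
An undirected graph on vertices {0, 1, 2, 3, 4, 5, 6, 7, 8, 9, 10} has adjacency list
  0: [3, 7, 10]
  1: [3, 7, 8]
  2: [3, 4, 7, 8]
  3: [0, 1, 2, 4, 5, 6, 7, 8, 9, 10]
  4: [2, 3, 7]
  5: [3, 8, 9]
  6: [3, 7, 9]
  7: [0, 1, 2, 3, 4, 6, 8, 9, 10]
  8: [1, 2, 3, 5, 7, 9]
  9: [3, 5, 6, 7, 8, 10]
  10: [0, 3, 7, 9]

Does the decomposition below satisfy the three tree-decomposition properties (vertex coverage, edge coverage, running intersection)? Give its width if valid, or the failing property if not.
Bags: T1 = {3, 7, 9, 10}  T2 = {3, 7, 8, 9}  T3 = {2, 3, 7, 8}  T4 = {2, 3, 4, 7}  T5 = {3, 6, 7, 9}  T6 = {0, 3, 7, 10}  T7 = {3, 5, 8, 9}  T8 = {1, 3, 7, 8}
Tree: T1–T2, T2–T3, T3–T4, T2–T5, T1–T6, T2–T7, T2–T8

Checking the three conditions: (i) the bags cover all of {0, 1, 2, 3, 4, 5, 6, 7, 8, 9, 10}; (ii) for each edge, some bag contains both endpoints; (iii) the bags containing any fixed vertex form a subtree. All hold, so the decomposition is valid with width 4 − 1 = 3.

Yes; width 3.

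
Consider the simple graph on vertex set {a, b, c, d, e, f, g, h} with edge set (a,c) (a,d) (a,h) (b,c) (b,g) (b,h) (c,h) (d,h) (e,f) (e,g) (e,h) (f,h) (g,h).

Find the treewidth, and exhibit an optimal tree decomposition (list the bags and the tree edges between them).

Each bag holds 3 vertices, so the decomposition has width 2, which upper-bounds the treewidth. For the lower bound, the 3 vertices {a, d, h} are pairwise adjacent, and any tree decomposition puts a clique entirely inside one bag — forcing width ≥ 2. Combining the bounds, tw(G) = 2.

Treewidth 2.
One such decomposition:
Bags: B1 = {b, c, h}  B2 = {b, g, h}  B3 = {e, g, h}  B4 = {e, f, h}  B5 = {a, c, h}  B6 = {a, d, h}
Tree: B1–B2, B2–B3, B3–B4, B1–B5, B5–B6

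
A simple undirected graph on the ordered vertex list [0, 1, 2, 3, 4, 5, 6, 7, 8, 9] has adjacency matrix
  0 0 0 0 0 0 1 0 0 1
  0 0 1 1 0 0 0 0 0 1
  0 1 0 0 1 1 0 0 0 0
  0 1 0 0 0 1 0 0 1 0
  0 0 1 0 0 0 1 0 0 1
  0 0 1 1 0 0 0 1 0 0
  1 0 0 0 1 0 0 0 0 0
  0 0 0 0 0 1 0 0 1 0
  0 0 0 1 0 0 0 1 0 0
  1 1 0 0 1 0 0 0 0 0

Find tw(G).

A width-2 tree decomposition is:
Bags: B1 = {0, 4, 6}  B2 = {0, 4, 9}  B3 = {2, 4, 9}  B4 = {1, 2, 9}  B5 = {1, 2, 5}  B6 = {1, 3, 5}  B7 = {3, 5, 7}  B8 = {3, 7, 8}
Tree: B1–B2, B2–B3, B3–B4, B4–B5, B5–B6, B6–B7, B7–B8
The largest bag has 3 vertices, giving width 2; this decomposition certifies tw(G) ≤ 2. For the lower bound, G contains the cycle 6–0–9–4–6, so G is not a forest; only forests have treewidth ≤ 1, hence tw(G) ≥ 2. Hence tw(G) = 2 exactly.

2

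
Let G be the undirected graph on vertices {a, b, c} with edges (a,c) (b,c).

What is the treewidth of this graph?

1

A width-1 tree decomposition is:
Bags: B1 = {a, c}  B2 = {b, c}
Tree: B1–B2
The largest bag has 2 vertices, giving width 1; this decomposition certifies tw(G) ≤ 1. Any graph with an edge has treewidth ≥ 1, and G has the edge c–a. Therefore the treewidth is 1.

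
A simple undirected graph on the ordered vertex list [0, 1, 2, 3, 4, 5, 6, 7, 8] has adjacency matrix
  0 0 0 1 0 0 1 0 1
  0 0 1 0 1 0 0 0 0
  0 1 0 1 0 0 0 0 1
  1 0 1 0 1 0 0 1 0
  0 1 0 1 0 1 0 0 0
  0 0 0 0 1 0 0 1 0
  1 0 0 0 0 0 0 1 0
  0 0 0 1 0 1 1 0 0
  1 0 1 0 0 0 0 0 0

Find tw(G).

A width-3 tree decomposition is:
Bags: B1 = {0, 1, 2, 8}  B2 = {0, 1, 2, 3}  B3 = {0, 1, 3, 4}  B4 = {0, 3, 4, 6}  B5 = {3, 4, 6, 7}  B6 = {4, 5, 6, 7}
Tree: B1–B2, B2–B3, B3–B4, B4–B5, B5–B6
Each bag holds 4 vertices, so the decomposition has width 3, which upper-bounds the treewidth. For the lower bound: the 4 vertex sets {1,2,8}, {0}, {3}, {4,5,6,7} are disjoint, each induces a connected subgraph, and every pair is joined by at least one edge of G. Contracting each set to a single vertex therefore yields K_{4} as a minor, and since treewidth is minor-monotone, tw(G) ≥ tw(K_{4}) = 3. Therefore the treewidth is 3.

3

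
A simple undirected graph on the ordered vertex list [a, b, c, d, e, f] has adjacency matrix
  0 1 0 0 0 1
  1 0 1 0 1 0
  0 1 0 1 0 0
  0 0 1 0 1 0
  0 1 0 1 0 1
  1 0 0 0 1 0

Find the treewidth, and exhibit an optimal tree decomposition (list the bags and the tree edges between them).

Each bag holds 3 vertices, so the decomposition has width 2, which upper-bounds the treewidth. The edges d–c–b–e–d form a cycle, so G is not a tree and its treewidth is at least 2. Therefore the treewidth is 2.

Treewidth 2.
One optimal decomposition is:
Bags: B1 = {c, d, e}  B2 = {b, c, e}  B3 = {b, e, f}  B4 = {a, b, f}
Tree: B1–B2, B2–B3, B3–B4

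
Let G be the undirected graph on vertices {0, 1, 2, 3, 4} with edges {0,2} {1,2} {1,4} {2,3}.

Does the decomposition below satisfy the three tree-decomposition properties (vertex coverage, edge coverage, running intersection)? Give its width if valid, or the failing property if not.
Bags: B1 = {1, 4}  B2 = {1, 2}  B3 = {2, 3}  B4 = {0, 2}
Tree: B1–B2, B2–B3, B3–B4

Every vertex of G appears in some bag (union = {0, 1, 2, 3, 4}); every edge is covered by a bag; and for each vertex v the set of bags containing v is connected in the bag tree. The decomposition is therefore valid. The largest bag has 2 vertices, so the width is 1.

Yes; width 1.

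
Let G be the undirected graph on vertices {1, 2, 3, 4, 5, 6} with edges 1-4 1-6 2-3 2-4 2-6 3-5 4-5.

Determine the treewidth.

A width-2 tree decomposition is:
Bags: B1 = {3, 4, 5}  B2 = {2, 3, 4}  B3 = {1, 2, 4}  B4 = {1, 2, 6}
Tree: B1–B2, B2–B3, B3–B4
Every bag has size at most 3, so the width is 3 − 1 = 2 and tw(G) ≤ 2. Since 5–3–2–4–5 is a cycle in G, G is not acyclic. Forests are exactly the graphs of treewidth ≤ 1, so tw(G) ≥ 2. Hence tw(G) = 2 exactly.

2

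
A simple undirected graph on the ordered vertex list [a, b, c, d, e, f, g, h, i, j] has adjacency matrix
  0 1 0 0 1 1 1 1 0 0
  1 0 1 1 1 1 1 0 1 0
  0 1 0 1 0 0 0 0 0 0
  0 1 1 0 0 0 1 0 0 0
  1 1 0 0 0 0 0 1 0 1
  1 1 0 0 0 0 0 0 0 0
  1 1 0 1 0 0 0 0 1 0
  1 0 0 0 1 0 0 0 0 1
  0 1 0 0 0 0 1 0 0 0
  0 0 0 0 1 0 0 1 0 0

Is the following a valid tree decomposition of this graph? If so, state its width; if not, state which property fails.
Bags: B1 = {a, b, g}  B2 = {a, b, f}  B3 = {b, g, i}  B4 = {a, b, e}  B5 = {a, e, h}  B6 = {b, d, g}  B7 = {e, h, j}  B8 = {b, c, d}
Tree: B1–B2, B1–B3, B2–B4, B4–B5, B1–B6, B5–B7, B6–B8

Yes; width 2.

Vertex coverage: the bags together contain {a, b, c, d, e, f, g, h, i, j}, the full vertex set. Edge coverage: each edge of G has both endpoints in at least one bag. Running intersection: for every vertex, the bags containing it form a connected subtree. All three properties hold, so this is a valid tree decomposition of width max|bag| − 1 = 2, and hence tw(G) ≤ 2.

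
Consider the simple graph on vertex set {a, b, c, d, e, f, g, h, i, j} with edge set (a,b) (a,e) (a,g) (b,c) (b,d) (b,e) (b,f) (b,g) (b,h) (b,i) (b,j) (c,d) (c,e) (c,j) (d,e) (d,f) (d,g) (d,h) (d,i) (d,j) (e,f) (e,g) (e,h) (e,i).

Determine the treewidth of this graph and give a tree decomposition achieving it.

Treewidth 3.
One such decomposition:
Bags: B1 = {a, b, e, g}  B2 = {b, d, e, g}  B3 = {b, d, e, f}  B4 = {b, c, d, e}  B5 = {b, d, e, i}  B6 = {b, c, d, j}  B7 = {b, d, e, h}
Tree: B1–B2, B2–B3, B3–B4, B3–B5, B4–B6, B3–B7

The largest bag has 4 vertices, giving width 3; this decomposition certifies tw(G) ≤ 3. Conversely, {b, c, d, j} is a clique of size 4, and the vertices of any clique must share a bag in every tree decomposition; so some bag has ≥ 4 vertices and tw(G) ≥ 3. Combining the bounds, tw(G) = 3.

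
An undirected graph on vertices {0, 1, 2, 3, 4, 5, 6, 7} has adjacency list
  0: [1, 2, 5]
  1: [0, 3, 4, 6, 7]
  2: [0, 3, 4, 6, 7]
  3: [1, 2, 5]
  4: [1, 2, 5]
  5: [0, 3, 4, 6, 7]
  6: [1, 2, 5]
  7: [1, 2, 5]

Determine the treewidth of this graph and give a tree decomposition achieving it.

Treewidth 3.
Bags: B1 = {1, 2, 5, 7}  B2 = {1, 2, 4, 5}  B3 = {1, 2, 3, 5}  B4 = {0, 1, 2, 5}  B5 = {1, 2, 5, 6}
Tree: B1–B2, B2–B3, B3–B4, B4–B5

Every bag has size at most 4, so the width is 4 − 1 = 3 and tw(G) ≤ 3. For the lower bound: the 4 vertex sets {5,7}, {2,4}, {1}, {3} are disjoint, each induces a connected subgraph, and every pair is joined by at least one edge of G. Contracting each set to a single vertex therefore yields K_{4} as a minor, and since treewidth is minor-monotone, tw(G) ≥ tw(K_{4}) = 3. Combining the bounds, tw(G) = 3.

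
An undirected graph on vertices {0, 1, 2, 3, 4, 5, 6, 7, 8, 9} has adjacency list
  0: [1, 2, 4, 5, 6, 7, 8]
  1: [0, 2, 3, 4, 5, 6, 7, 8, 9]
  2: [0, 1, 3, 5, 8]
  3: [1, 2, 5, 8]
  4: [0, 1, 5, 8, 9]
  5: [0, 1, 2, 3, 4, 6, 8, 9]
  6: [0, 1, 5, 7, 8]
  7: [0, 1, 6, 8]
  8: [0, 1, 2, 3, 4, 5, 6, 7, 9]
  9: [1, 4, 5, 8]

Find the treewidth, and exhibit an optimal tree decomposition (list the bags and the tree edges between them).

Treewidth 4.
One such decomposition:
Bags: B1 = {0, 1, 5, 6, 8}  B2 = {0, 1, 2, 5, 8}  B3 = {1, 2, 3, 5, 8}  B4 = {0, 1, 4, 5, 8}  B5 = {1, 4, 5, 8, 9}  B6 = {0, 1, 6, 7, 8}
Tree: B1–B2, B2–B3, B2–B4, B4–B5, B1–B6

The largest bag has 5 vertices, giving width 4; this decomposition certifies tw(G) ≤ 4. Conversely, {0, 1, 2, 5, 8} is a clique of size 5, and the vertices of any clique must share a bag in every tree decomposition; so some bag has ≥ 5 vertices and tw(G) ≥ 4. The upper and lower bounds meet at 4, so that is the treewidth.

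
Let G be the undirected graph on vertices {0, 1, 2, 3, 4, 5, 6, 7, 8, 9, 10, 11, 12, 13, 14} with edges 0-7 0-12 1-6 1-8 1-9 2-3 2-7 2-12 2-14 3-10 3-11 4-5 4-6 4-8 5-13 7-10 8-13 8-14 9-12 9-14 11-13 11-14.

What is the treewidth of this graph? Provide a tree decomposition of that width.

Every bag has size at most 4, so the width is 4 − 1 = 3 and tw(G) ≤ 3. For the lower bound: the 4 vertex sets {0,7,10}, {12}, {2}, {3,9,11,14} are disjoint, each induces a connected subgraph, and every pair is joined by at least one edge of G. Contracting each set to a single vertex therefore yields K_{4} as a minor, and since treewidth is minor-monotone, tw(G) ≥ tw(K_{4}) = 3. The upper and lower bounds meet at 3, so that is the treewidth.

Treewidth 3.
One such decomposition:
Bags: B1 = {0, 7, 10, 12}  B2 = {2, 7, 10, 12}  B3 = {2, 3, 10, 12}  B4 = {2, 3, 9, 12}  B5 = {2, 3, 9, 14}  B6 = {3, 9, 11, 14}  B7 = {1, 9, 11, 14}  B8 = {1, 8, 11, 14}  B9 = {1, 8, 11, 13}  B10 = {1, 6, 8, 13}  B11 = {4, 6, 8, 13}  B12 = {4, 5, 6, 13}
Tree: B1–B2, B2–B3, B3–B4, B4–B5, B5–B6, B6–B7, B7–B8, B8–B9, B9–B10, B10–B11, B11–B12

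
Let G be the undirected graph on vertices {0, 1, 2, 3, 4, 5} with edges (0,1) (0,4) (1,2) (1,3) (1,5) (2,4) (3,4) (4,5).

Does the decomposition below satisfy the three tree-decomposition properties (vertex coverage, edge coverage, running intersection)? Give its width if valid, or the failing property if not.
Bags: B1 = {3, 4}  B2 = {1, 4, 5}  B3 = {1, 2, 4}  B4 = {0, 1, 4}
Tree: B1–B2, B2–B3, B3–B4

A tree decomposition must satisfy three properties: every vertex lies in some bag; for every edge, both endpoints lie together in some bag; and for every vertex, the bags containing it form a connected subtree. Here edge (1,3) lies in no bag, so the decomposition is invalid.

No — edge (1,3) lies in no bag.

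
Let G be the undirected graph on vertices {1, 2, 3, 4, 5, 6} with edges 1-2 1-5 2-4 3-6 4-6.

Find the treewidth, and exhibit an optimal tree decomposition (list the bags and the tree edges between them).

Treewidth 1.
One such decomposition:
Bags: B1 = {3, 6}  B2 = {4, 6}  B3 = {2, 4}  B4 = {1, 2}  B5 = {1, 5}
Tree: B1–B2, B2–B3, B3–B4, B4–B5

Each bag holds 2 vertices, so the decomposition has width 1, which upper-bounds the treewidth. Since G has at least one edge (e.g. 3–6), it is not an edgeless graph, so tw(G) ≥ 1. The upper and lower bounds meet at 1, so that is the treewidth.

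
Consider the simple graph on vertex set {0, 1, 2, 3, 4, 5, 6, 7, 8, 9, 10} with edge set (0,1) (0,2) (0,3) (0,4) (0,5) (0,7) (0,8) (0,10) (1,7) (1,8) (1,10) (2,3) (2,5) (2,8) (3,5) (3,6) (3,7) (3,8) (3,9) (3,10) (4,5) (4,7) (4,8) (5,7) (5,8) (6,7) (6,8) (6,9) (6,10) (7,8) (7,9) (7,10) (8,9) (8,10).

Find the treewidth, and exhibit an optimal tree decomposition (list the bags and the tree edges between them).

The largest bag has 5 vertices, giving width 4; this decomposition certifies tw(G) ≤ 4. On the other hand G contains the 5-clique {0, 2, 3, 5, 8}. A clique must lie in a single bag of any decomposition, so no decomposition can have width below 4. Therefore the treewidth is 4.

Treewidth 4.
One such decomposition:
Bags: B1 = {0, 3, 5, 7, 8}  B2 = {0, 2, 3, 5, 8}  B3 = {0, 4, 5, 7, 8}  B4 = {0, 3, 7, 8, 10}  B5 = {0, 1, 7, 8, 10}  B6 = {3, 6, 7, 8, 10}  B7 = {3, 6, 7, 8, 9}
Tree: B1–B2, B1–B3, B1–B4, B4–B5, B4–B6, B6–B7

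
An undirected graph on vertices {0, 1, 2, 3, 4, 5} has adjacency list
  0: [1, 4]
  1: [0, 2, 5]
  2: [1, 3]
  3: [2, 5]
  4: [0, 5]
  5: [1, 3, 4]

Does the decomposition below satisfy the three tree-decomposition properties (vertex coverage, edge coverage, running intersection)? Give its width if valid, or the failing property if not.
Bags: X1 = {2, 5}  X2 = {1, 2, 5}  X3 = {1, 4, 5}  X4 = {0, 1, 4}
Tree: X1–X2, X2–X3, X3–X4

A tree decomposition must satisfy three properties: every vertex lies in some bag; for every edge, both endpoints lie together in some bag; and for every vertex, the bags containing it form a connected subtree. Here vertex 3 appears in no bag, so the decomposition is invalid.

No — vertex 3 appears in no bag.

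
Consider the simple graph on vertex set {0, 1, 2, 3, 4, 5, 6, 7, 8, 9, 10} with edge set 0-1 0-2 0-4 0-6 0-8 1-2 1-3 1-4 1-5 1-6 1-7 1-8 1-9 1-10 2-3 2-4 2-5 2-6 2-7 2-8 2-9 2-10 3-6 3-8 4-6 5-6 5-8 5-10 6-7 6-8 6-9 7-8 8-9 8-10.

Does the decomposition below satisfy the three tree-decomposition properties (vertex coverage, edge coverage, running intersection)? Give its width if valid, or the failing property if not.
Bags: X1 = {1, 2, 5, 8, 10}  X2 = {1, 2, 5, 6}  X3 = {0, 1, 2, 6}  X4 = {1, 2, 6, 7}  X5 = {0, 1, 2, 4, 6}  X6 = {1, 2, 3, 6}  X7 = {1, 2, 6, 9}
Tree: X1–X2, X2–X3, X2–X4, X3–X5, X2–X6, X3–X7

No — edge (8,6) lies in no bag.

A tree decomposition must satisfy three properties: every vertex lies in some bag; for every edge, both endpoints lie together in some bag; and for every vertex, the bags containing it form a connected subtree. Here edge (8,6) lies in no bag, so the decomposition is invalid.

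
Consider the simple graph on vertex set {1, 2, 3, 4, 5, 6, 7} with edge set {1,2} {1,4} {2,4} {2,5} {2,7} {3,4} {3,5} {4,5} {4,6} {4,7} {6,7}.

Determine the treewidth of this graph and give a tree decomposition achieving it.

Every bag has size at most 3, so the width is 3 − 1 = 2 and tw(G) ≤ 2. Conversely, {1, 2, 4} is a clique of size 3, and the vertices of any clique must share a bag in every tree decomposition; so some bag has ≥ 3 vertices and tw(G) ≥ 2. Combining the bounds, tw(G) = 2.

Treewidth 2.
Bags: B1 = {2, 4, 5}  B2 = {2, 4, 7}  B3 = {1, 2, 4}  B4 = {3, 4, 5}  B5 = {4, 6, 7}
Tree: B1–B2, B2–B3, B1–B4, B2–B5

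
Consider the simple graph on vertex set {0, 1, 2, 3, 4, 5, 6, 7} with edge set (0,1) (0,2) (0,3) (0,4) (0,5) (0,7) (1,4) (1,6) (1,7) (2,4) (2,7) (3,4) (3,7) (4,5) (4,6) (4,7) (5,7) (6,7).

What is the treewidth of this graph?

A width-3 tree decomposition is:
Bags: B1 = {0, 1, 4, 7}  B2 = {1, 4, 6, 7}  B3 = {0, 4, 5, 7}  B4 = {0, 3, 4, 7}  B5 = {0, 2, 4, 7}
Tree: B1–B2, B1–B3, B3–B4, B4–B5
Each bag holds 4 vertices, so the decomposition has width 3, which upper-bounds the treewidth. Conversely, {0, 1, 4, 7} is a clique of size 4, and the vertices of any clique must share a bag in every tree decomposition; so some bag has ≥ 4 vertices and tw(G) ≥ 3. The upper and lower bounds meet at 3, so that is the treewidth.

3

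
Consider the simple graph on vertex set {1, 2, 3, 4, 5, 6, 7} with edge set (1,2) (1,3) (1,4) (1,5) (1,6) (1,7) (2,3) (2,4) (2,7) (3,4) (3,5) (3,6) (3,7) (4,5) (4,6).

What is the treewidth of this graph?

3

A width-3 tree decomposition is:
Bags: B1 = {1, 3, 4, 6}  B2 = {1, 3, 4, 5}  B3 = {1, 2, 3, 4}  B4 = {1, 2, 3, 7}
Tree: B1–B2, B2–B3, B3–B4
The largest bag has 4 vertices, giving width 3; this decomposition certifies tw(G) ≤ 3. On the other hand G contains the 4-clique {1, 2, 3, 4}. A clique must lie in a single bag of any decomposition, so no decomposition can have width below 3. Therefore the treewidth is 3.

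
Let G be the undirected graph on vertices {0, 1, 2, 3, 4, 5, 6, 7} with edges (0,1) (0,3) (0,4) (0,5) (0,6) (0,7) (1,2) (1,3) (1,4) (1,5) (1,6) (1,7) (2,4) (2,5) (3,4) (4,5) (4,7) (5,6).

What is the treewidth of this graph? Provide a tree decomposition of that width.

The largest bag has 4 vertices, giving width 3; this decomposition certifies tw(G) ≤ 3. On the other hand G contains the 4-clique {0, 1, 3, 4}. A clique must lie in a single bag of any decomposition, so no decomposition can have width below 3. Hence tw(G) = 3 exactly.

Treewidth 3.
One optimal decomposition is:
Bags: B1 = {1, 2, 4, 5}  B2 = {0, 1, 4, 5}  B3 = {0, 1, 5, 6}  B4 = {0, 1, 3, 4}  B5 = {0, 1, 4, 7}
Tree: B1–B2, B2–B3, B2–B4, B2–B5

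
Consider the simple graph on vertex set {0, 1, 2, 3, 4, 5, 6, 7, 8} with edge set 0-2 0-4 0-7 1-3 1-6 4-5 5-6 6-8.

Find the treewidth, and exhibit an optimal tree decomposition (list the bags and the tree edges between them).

Treewidth 1.
Bags: B1 = {0, 2}  B2 = {0, 4}  B3 = {4, 5}  B4 = {0, 7}  B5 = {5, 6}  B6 = {1, 6}  B7 = {6, 8}  B8 = {1, 3}
Tree: B1–B2, B2–B3, B2–B4, B3–B5, B5–B6, B5–B7, B6–B8

Every bag has size at most 2, so the width is 2 − 1 = 1 and tw(G) ≤ 1. Since G has at least one edge (e.g. 2–0), it is not an edgeless graph, so tw(G) ≥ 1. Hence tw(G) = 1 exactly.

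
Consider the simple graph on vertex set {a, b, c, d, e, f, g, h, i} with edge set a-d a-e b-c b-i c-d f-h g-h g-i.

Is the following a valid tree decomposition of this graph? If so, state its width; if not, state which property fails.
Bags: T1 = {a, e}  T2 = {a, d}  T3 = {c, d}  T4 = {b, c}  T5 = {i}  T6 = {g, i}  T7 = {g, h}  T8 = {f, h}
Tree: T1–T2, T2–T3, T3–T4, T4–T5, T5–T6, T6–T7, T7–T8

A tree decomposition must satisfy three properties: every vertex lies in some bag; for every edge, both endpoints lie together in some bag; and for every vertex, the bags containing it form a connected subtree. Here edge (b,i) lies in no bag, so the decomposition is invalid.

No — edge (b,i) lies in no bag.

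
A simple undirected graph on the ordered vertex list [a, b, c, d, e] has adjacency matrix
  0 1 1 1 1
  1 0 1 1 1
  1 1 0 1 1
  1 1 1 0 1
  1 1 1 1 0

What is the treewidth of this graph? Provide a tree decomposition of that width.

A single bag containing all 5 vertices is trivially a valid decomposition of width 4. Conversely, {a, b, c, d, e} is a clique of size 5, and the vertices of any clique must share a bag in every tree decomposition; so some bag has ≥ 5 vertices and tw(G) ≥ 4. Therefore the treewidth is 4.

Treewidth 4.
Bags: B1 = {a, b, c, d, e}
Tree: (single bag)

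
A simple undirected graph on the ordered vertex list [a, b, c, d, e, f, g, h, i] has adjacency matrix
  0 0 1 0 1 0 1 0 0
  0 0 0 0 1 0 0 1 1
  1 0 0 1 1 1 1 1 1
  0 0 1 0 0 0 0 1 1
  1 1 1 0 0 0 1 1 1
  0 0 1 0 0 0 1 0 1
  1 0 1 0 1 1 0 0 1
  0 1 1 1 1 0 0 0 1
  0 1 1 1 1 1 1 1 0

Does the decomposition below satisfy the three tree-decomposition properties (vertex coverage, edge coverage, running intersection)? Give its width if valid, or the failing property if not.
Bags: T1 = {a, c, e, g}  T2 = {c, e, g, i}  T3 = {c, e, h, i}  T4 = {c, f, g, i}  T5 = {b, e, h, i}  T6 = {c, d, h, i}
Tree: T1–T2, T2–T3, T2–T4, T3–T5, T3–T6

Every vertex of G appears in some bag (union = {a, b, c, d, e, f, g, h, i}); every edge is covered by a bag; and for each vertex v the set of bags containing v is connected in the bag tree. The decomposition is therefore valid. The largest bag has 4 vertices, so the width is 3.

Yes; width 3.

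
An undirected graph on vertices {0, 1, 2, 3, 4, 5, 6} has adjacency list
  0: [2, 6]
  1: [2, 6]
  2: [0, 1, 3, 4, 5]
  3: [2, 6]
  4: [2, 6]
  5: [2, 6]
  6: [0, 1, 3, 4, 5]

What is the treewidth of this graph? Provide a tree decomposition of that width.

Each bag holds 3 vertices, so the decomposition has width 2, which upper-bounds the treewidth. Since 6–5–2–3–6 is a cycle in G, G is not acyclic. Forests are exactly the graphs of treewidth ≤ 1, so tw(G) ≥ 2. The upper and lower bounds meet at 2, so that is the treewidth.

Treewidth 2.
One such decomposition:
Bags: B1 = {2, 5, 6}  B2 = {2, 3, 6}  B3 = {2, 4, 6}  B4 = {1, 2, 6}  B5 = {0, 2, 6}
Tree: B1–B2, B2–B3, B3–B4, B4–B5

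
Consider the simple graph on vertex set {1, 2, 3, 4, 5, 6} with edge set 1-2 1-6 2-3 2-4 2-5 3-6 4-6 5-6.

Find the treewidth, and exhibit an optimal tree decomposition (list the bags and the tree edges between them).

Treewidth 2.
Bags: B1 = {2, 4, 6}  B2 = {2, 3, 6}  B3 = {2, 5, 6}  B4 = {1, 2, 6}
Tree: B1–B2, B2–B3, B3–B4

The largest bag has 3 vertices, giving width 2; this decomposition certifies tw(G) ≤ 2. The edges 4–2–3–6–4 form a cycle, so G is not a tree and its treewidth is at least 2. Combining the bounds, tw(G) = 2.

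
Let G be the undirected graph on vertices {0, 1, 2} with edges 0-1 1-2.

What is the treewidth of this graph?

A width-1 tree decomposition is:
Bags: B1 = {1, 2}  B2 = {0, 1}
Tree: B1–B2
Every bag has size at most 2, so the width is 2 − 1 = 1 and tw(G) ≤ 1. G has an edge, so its treewidth is at least 1. The upper and lower bounds meet at 1, so that is the treewidth.

1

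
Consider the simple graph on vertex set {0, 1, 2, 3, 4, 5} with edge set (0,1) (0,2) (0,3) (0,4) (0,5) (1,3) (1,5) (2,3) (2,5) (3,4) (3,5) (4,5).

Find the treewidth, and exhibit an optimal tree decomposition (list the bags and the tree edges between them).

Each bag holds 4 vertices, so the decomposition has width 3, which upper-bounds the treewidth. For the lower bound, the 4 vertices {0, 1, 3, 5} are pairwise adjacent, and any tree decomposition puts a clique entirely inside one bag — forcing width ≥ 3. The upper and lower bounds meet at 3, so that is the treewidth.

Treewidth 3.
Bags: B1 = {0, 3, 4, 5}  B2 = {0, 2, 3, 5}  B3 = {0, 1, 3, 5}
Tree: B1–B2, B2–B3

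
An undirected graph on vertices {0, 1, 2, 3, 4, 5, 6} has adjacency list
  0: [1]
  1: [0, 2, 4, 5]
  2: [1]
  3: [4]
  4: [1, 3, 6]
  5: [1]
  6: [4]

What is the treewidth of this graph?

A width-1 tree decomposition is:
Bags: B1 = {1, 2}  B2 = {1, 4}  B3 = {1, 5}  B4 = {3, 4}  B5 = {0, 1}  B6 = {4, 6}
Tree: B1–B2, B2–B3, B2–B4, B3–B5, B4–B6
Every bag has size at most 2, so the width is 2 − 1 = 1 and tw(G) ≤ 1. Any graph with an edge has treewidth ≥ 1, and G has the edge 1–2. The upper and lower bounds meet at 1, so that is the treewidth.

1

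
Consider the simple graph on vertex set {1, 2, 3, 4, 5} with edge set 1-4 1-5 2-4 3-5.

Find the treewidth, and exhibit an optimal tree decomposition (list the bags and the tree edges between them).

Treewidth 1.
One such decomposition:
Bags: B1 = {2, 4}  B2 = {1, 4}  B3 = {1, 5}  B4 = {3, 5}
Tree: B1–B2, B2–B3, B3–B4

The largest bag has 2 vertices, giving width 1; this decomposition certifies tw(G) ≤ 1. Any graph with an edge has treewidth ≥ 1, and G has the edge 2–4. Hence tw(G) = 1 exactly.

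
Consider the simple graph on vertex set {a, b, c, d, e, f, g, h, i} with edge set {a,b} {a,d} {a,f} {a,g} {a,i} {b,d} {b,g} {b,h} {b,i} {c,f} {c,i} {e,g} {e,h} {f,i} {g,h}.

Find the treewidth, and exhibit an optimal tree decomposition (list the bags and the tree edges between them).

The largest bag has 3 vertices, giving width 2; this decomposition certifies tw(G) ≤ 2. For the lower bound, the 3 vertices {e, g, h} are pairwise adjacent, and any tree decomposition puts a clique entirely inside one bag — forcing width ≥ 2. Therefore the treewidth is 2.

Treewidth 2.
One optimal decomposition is:
Bags: B1 = {a, f, i}  B2 = {a, b, i}  B3 = {c, f, i}  B4 = {a, b, g}  B5 = {b, g, h}  B6 = {a, b, d}  B7 = {e, g, h}
Tree: B1–B2, B1–B3, B2–B4, B4–B5, B4–B6, B5–B7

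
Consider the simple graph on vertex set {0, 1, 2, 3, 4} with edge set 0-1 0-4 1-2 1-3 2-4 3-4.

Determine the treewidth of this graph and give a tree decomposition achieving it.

The largest bag has 3 vertices, giving width 2; this decomposition certifies tw(G) ≤ 2. For the lower bound, G contains the cycle 0–1–3–4–0, so G is not a forest; only forests have treewidth ≤ 1, hence tw(G) ≥ 2. Therefore the treewidth is 2.

Treewidth 2.
One such decomposition:
Bags: B1 = {0, 1, 4}  B2 = {1, 3, 4}  B3 = {1, 2, 4}
Tree: B1–B2, B2–B3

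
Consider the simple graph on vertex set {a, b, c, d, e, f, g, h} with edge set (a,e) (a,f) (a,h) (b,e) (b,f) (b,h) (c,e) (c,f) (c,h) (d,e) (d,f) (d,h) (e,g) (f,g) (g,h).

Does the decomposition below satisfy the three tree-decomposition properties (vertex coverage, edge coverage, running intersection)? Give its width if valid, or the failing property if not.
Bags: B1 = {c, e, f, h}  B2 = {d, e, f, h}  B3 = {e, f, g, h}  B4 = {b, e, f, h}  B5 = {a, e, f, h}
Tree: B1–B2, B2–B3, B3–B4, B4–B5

Yes; width 3.

Vertex coverage: the bags together contain {a, b, c, d, e, f, g, h}, the full vertex set. Edge coverage: each edge of G has both endpoints in at least one bag. Running intersection: for every vertex, the bags containing it form a connected subtree. All three properties hold, so this is a valid tree decomposition of width max|bag| − 1 = 3, and hence tw(G) ≤ 3.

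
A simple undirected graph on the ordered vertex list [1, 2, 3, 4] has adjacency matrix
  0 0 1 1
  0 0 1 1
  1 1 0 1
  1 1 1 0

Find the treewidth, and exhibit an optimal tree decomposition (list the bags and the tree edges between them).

The largest bag has 3 vertices, giving width 2; this decomposition certifies tw(G) ≤ 2. Conversely, {1, 3, 4} is a clique of size 3, and the vertices of any clique must share a bag in every tree decomposition; so some bag has ≥ 3 vertices and tw(G) ≥ 2. The upper and lower bounds meet at 2, so that is the treewidth.

Treewidth 2.
Bags: B1 = {1, 3, 4}  B2 = {2, 3, 4}
Tree: B1–B2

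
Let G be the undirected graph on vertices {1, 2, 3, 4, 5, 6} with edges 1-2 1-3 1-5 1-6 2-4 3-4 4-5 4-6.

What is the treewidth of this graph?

2

A width-2 tree decomposition is:
Bags: B1 = {1, 4, 5}  B2 = {1, 3, 4}  B3 = {1, 2, 4}  B4 = {1, 4, 6}
Tree: B1–B2, B2–B3, B3–B4
Every bag has size at most 3, so the width is 3 − 1 = 2 and tw(G) ≤ 2. For the lower bound, G contains the cycle 1–5–4–3–1, so G is not a forest; only forests have treewidth ≤ 1, hence tw(G) ≥ 2. Combining the bounds, tw(G) = 2.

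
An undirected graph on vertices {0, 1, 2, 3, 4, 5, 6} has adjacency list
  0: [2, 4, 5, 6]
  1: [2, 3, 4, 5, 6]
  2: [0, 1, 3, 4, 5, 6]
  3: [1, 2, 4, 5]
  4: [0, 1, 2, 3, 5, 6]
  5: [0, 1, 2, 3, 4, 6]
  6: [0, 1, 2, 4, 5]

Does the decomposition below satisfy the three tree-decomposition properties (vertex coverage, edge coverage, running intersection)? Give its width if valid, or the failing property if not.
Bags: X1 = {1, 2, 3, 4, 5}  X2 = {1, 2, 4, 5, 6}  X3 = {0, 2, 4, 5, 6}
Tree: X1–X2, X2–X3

Yes; width 4.

Vertex coverage: the bags together contain {0, 1, 2, 3, 4, 5, 6}, the full vertex set. Edge coverage: each edge of G has both endpoints in at least one bag. Running intersection: for every vertex, the bags containing it form a connected subtree. All three properties hold, so this is a valid tree decomposition of width max|bag| − 1 = 4, and hence tw(G) ≤ 4.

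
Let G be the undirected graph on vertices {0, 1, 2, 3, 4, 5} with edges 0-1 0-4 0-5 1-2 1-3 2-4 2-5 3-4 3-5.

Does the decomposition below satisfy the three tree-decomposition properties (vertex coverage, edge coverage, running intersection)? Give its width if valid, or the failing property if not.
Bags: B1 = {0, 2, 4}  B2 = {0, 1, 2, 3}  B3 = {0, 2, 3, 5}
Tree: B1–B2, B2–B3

No — edge (3,4) lies in no bag.

A tree decomposition must satisfy three properties: every vertex lies in some bag; for every edge, both endpoints lie together in some bag; and for every vertex, the bags containing it form a connected subtree. Here edge (3,4) lies in no bag, so the decomposition is invalid.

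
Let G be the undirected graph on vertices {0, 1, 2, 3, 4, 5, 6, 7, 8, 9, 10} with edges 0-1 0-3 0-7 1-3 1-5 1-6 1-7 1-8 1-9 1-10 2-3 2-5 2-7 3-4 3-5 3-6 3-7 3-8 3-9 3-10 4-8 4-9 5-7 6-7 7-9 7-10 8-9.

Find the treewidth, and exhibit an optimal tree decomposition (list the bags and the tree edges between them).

Each bag holds 4 vertices, so the decomposition has width 3, which upper-bounds the treewidth. Conversely, {1, 3, 8, 9} is a clique of size 4, and the vertices of any clique must share a bag in every tree decomposition; so some bag has ≥ 4 vertices and tw(G) ≥ 3. Hence tw(G) = 3 exactly.

Treewidth 3.
One such decomposition:
Bags: B1 = {2, 3, 5, 7}  B2 = {1, 3, 5, 7}  B3 = {1, 3, 7, 10}  B4 = {1, 3, 7, 9}  B5 = {1, 3, 8, 9}  B6 = {3, 4, 8, 9}  B7 = {0, 1, 3, 7}  B8 = {1, 3, 6, 7}
Tree: B1–B2, B2–B3, B2–B4, B4–B5, B5–B6, B2–B7, B2–B8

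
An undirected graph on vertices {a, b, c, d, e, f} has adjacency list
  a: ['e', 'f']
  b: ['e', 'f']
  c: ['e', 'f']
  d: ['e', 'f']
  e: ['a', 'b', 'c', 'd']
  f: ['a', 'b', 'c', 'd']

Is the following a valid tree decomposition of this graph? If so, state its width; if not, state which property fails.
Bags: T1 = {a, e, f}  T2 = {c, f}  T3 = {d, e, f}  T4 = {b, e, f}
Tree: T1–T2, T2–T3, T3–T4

No — edge (e,c) lies in no bag.

A tree decomposition must satisfy three properties: every vertex lies in some bag; for every edge, both endpoints lie together in some bag; and for every vertex, the bags containing it form a connected subtree. Here edge (e,c) lies in no bag, so the decomposition is invalid.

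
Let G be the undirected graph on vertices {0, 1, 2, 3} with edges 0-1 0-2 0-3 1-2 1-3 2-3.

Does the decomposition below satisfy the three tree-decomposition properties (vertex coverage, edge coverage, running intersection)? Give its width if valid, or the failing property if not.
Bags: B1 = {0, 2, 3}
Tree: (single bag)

No — vertex 1 appears in no bag.

A tree decomposition must satisfy three properties: every vertex lies in some bag; for every edge, both endpoints lie together in some bag; and for every vertex, the bags containing it form a connected subtree. Here vertex 1 appears in no bag, so the decomposition is invalid.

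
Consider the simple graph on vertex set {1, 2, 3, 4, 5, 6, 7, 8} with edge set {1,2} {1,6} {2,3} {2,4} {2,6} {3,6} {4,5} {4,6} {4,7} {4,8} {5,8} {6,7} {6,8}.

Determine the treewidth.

A width-2 tree decomposition is:
Bags: B1 = {1, 2, 6}  B2 = {2, 4, 6}  B3 = {4, 6, 8}  B4 = {2, 3, 6}  B5 = {4, 5, 8}  B6 = {4, 6, 7}
Tree: B1–B2, B2–B3, B2–B4, B3–B5, B3–B6
Every bag has size at most 3, so the width is 3 − 1 = 2 and tw(G) ≤ 2. For the lower bound, the 3 vertices {4, 5, 8} are pairwise adjacent, and any tree decomposition puts a clique entirely inside one bag — forcing width ≥ 2. Combining the bounds, tw(G) = 2.

2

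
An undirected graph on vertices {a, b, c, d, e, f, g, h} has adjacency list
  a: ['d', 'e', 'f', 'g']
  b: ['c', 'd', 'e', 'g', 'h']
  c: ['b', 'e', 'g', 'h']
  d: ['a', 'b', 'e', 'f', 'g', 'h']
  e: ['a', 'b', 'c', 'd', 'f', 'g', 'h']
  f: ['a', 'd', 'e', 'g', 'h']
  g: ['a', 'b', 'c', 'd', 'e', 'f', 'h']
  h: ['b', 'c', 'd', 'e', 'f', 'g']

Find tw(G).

4

A width-4 tree decomposition is:
Bags: B1 = {d, e, f, g, h}  B2 = {b, d, e, g, h}  B3 = {a, d, e, f, g}  B4 = {b, c, e, g, h}
Tree: B1–B2, B1–B3, B2–B4
The largest bag has 5 vertices, giving width 4; this decomposition certifies tw(G) ≤ 4. On the other hand G contains the 5-clique {d, e, f, g, h}. A clique must lie in a single bag of any decomposition, so no decomposition can have width below 4. Hence tw(G) = 4 exactly.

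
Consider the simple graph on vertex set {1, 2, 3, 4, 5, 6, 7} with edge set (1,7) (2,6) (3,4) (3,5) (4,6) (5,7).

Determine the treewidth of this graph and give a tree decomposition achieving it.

Each bag holds 2 vertices, so the decomposition has width 1, which upper-bounds the treewidth. Any graph with an edge has treewidth ≥ 1, and G has the edge 1–7. Therefore the treewidth is 1.

Treewidth 1.
One such decomposition:
Bags: B1 = {1, 7}  B2 = {5, 7}  B3 = {3, 5}  B4 = {3, 4}  B5 = {4, 6}  B6 = {2, 6}
Tree: B1–B2, B2–B3, B3–B4, B4–B5, B5–B6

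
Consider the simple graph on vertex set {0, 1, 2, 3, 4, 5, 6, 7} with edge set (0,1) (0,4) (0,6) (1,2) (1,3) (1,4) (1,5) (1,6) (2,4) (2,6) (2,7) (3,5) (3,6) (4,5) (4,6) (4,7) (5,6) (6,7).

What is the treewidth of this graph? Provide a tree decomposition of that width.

The largest bag has 4 vertices, giving width 3; this decomposition certifies tw(G) ≤ 3. On the other hand G contains the 4-clique {1, 3, 5, 6}. A clique must lie in a single bag of any decomposition, so no decomposition can have width below 3. Hence tw(G) = 3 exactly.

Treewidth 3.
One such decomposition:
Bags: B1 = {1, 4, 5, 6}  B2 = {0, 1, 4, 6}  B3 = {1, 2, 4, 6}  B4 = {2, 4, 6, 7}  B5 = {1, 3, 5, 6}
Tree: B1–B2, B1–B3, B3–B4, B1–B5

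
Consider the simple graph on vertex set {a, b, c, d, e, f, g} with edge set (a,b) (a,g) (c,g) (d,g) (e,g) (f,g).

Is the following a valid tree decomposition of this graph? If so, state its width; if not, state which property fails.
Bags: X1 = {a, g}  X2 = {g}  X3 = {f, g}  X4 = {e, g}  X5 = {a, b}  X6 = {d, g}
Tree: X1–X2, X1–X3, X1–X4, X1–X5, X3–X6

No — vertex c appears in no bag.

A tree decomposition must satisfy three properties: every vertex lies in some bag; for every edge, both endpoints lie together in some bag; and for every vertex, the bags containing it form a connected subtree. Here vertex c appears in no bag, so the decomposition is invalid.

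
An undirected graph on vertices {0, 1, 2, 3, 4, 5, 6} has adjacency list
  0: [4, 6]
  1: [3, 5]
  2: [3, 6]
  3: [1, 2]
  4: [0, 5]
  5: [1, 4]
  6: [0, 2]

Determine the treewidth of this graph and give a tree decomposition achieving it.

The largest bag has 3 vertices, giving width 2; this decomposition certifies tw(G) ≤ 2. Since 4–5–1–3–2–6–0–4 is a cycle in G, G is not acyclic. Forests are exactly the graphs of treewidth ≤ 1, so tw(G) ≥ 2. Therefore the treewidth is 2.

Treewidth 2.
One such decomposition:
Bags: B1 = {1, 4, 5}  B2 = {1, 3, 4}  B3 = {2, 3, 4}  B4 = {2, 4, 6}  B5 = {0, 4, 6}
Tree: B1–B2, B2–B3, B3–B4, B4–B5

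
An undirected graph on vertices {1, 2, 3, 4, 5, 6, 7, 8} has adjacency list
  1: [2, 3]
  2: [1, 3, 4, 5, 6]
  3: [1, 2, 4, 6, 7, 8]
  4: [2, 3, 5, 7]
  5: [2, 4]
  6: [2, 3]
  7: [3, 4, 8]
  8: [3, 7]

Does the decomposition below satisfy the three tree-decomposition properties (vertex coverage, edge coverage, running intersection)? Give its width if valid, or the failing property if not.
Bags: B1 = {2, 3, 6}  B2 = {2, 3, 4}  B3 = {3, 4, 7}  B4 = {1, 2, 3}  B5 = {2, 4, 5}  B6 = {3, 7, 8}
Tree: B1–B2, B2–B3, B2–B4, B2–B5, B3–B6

Checking the three conditions: (i) the bags cover all of {1, 2, 3, 4, 5, 6, 7, 8}; (ii) for each edge, some bag contains both endpoints; (iii) the bags containing any fixed vertex form a subtree. All hold, so the decomposition is valid with width 3 − 1 = 2.

Yes; width 2.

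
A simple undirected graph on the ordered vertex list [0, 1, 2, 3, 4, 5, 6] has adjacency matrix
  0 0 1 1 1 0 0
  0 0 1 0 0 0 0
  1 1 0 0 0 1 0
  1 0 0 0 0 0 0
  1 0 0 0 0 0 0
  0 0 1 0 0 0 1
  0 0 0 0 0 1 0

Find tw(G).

A width-1 tree decomposition is:
Bags: B1 = {0, 2}  B2 = {2, 5}  B3 = {1, 2}  B4 = {5, 6}  B5 = {0, 3}  B6 = {0, 4}
Tree: B1–B2, B2–B3, B2–B4, B1–B5, B5–B6
Each bag holds 2 vertices, so the decomposition has width 1, which upper-bounds the treewidth. G has an edge, so its treewidth is at least 1. Hence tw(G) = 1 exactly.

1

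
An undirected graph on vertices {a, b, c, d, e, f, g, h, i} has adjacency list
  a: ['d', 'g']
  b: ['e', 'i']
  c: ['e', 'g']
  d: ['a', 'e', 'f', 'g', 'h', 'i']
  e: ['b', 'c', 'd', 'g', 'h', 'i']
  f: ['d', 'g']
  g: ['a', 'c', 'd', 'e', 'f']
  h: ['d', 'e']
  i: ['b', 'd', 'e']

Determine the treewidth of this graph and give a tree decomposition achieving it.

The largest bag has 3 vertices, giving width 2; this decomposition certifies tw(G) ≤ 2. Conversely, {d, e, g} is a clique of size 3, and the vertices of any clique must share a bag in every tree decomposition; so some bag has ≥ 3 vertices and tw(G) ≥ 2. The upper and lower bounds meet at 2, so that is the treewidth.

Treewidth 2.
Bags: B1 = {a, d, g}  B2 = {d, e, g}  B3 = {d, e, h}  B4 = {c, e, g}  B5 = {d, e, i}  B6 = {d, f, g}  B7 = {b, e, i}
Tree: B1–B2, B2–B3, B2–B4, B3–B5, B1–B6, B5–B7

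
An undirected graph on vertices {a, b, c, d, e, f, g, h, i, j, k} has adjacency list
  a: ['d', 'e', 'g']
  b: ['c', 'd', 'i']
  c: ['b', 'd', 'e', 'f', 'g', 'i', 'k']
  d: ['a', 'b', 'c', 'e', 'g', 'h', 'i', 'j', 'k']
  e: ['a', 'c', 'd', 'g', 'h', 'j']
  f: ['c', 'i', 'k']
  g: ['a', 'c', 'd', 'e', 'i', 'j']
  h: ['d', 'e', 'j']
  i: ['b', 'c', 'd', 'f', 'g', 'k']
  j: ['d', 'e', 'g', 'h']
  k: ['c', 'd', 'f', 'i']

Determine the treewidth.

3

A width-3 tree decomposition is:
Bags: B1 = {b, c, d, i}  B2 = {c, d, g, i}  B3 = {c, d, e, g}  B4 = {d, e, g, j}  B5 = {c, d, i, k}  B6 = {c, f, i, k}  B7 = {d, e, h, j}  B8 = {a, d, e, g}
Tree: B1–B2, B2–B3, B3–B4, B1–B5, B5–B6, B4–B7, B3–B8
The largest bag has 4 vertices, giving width 3; this decomposition certifies tw(G) ≤ 3. On the other hand G contains the 4-clique {d, e, g, j}. A clique must lie in a single bag of any decomposition, so no decomposition can have width below 3. Therefore the treewidth is 3.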